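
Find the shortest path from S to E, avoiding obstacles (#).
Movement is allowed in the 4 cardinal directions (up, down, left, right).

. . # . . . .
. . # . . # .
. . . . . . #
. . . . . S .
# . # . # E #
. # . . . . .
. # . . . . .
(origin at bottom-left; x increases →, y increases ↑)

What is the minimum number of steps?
1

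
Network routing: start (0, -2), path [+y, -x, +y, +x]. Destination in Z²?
(0, 0)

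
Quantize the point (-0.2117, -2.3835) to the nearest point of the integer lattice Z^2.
(0, -2)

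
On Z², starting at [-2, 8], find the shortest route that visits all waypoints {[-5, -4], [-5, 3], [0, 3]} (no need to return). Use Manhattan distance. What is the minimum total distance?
19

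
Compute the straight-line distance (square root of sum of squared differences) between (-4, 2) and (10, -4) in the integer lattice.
15.2315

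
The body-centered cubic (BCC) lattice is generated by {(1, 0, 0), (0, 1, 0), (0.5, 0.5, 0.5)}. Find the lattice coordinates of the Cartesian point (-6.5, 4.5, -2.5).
-4b₁ + 7b₂ - 5b₃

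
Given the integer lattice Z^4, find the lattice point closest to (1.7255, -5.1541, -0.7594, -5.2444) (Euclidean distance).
(2, -5, -1, -5)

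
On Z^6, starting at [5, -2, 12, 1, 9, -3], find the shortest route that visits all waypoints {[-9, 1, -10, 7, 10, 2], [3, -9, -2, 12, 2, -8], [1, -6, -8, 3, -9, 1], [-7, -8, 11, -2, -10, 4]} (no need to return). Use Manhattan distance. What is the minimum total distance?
179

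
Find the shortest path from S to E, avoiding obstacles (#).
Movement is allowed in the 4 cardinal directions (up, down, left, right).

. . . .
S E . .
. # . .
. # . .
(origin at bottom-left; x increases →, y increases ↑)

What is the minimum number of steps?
1
(one shortest path: (0, 2) → (1, 2))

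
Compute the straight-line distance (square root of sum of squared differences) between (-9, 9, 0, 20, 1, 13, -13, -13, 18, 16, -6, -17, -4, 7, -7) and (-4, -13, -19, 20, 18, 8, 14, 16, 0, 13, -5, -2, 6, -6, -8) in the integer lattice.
59.8582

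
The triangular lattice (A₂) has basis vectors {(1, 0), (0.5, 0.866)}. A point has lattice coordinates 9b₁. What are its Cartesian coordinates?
(9, 0)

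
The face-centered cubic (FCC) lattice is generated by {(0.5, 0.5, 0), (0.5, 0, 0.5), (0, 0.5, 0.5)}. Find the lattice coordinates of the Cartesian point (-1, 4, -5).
8b₁ - 10b₂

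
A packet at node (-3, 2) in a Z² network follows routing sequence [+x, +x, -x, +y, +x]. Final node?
(-1, 3)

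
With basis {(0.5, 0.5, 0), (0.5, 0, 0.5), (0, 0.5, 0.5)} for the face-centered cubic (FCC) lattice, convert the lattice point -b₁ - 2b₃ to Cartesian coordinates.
(-0.5, -1.5, -1)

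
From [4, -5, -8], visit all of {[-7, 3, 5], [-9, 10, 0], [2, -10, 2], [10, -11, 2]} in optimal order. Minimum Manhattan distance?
70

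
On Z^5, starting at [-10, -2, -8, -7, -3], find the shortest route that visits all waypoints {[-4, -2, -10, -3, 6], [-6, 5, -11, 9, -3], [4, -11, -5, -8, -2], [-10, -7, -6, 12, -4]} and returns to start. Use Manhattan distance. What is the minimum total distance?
146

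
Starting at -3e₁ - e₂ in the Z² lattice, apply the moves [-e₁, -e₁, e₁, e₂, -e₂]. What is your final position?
(-4, -1)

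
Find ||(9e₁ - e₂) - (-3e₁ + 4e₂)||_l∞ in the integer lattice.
12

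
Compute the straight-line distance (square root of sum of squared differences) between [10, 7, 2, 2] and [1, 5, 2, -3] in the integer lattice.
10.4881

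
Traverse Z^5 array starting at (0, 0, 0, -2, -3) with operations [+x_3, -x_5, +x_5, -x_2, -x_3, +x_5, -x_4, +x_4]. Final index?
(0, -1, 0, -2, -2)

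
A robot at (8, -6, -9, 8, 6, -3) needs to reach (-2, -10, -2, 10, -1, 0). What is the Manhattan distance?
33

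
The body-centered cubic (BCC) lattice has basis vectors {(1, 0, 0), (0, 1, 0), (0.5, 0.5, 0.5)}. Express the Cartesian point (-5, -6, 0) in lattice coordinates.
-5b₁ - 6b₂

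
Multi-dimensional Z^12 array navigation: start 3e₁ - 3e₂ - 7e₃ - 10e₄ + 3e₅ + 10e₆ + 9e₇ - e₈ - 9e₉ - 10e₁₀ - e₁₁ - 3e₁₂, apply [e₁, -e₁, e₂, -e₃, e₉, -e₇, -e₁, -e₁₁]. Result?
(2, -2, -8, -10, 3, 10, 8, -1, -8, -10, -2, -3)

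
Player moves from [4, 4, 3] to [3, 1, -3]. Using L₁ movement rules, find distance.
10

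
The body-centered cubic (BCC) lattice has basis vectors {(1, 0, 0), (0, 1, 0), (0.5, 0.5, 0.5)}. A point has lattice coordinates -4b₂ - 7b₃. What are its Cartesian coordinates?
(-3.5, -7.5, -3.5)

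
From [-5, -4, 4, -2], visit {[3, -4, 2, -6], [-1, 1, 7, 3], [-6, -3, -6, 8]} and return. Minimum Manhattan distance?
86
(one optimal route: (-5, -4, 4, -2) → (3, -4, 2, -6) → (-1, 1, 7, 3) → (-6, -3, -6, 8) → (-5, -4, 4, -2))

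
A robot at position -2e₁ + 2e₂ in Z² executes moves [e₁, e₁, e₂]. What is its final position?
(0, 3)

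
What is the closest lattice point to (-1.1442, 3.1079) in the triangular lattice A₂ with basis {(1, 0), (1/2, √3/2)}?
(-1, 3.464)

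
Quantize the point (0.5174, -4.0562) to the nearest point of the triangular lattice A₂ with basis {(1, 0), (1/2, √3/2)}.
(0.5, -4.33)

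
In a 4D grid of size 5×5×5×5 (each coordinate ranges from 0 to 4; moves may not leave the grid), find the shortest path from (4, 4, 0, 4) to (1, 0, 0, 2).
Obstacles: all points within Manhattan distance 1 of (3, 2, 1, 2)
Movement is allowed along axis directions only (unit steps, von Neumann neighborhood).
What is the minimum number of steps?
9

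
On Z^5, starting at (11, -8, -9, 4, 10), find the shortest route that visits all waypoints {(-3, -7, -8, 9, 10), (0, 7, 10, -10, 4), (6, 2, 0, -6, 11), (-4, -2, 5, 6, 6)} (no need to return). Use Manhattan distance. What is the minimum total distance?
115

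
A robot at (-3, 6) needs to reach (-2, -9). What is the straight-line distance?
15.0333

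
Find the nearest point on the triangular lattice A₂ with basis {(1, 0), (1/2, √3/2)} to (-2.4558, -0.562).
(-2.5, -0.866)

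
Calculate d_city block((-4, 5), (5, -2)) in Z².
16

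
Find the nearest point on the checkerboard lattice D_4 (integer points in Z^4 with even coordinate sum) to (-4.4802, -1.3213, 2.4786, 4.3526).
(-5, -1, 2, 4)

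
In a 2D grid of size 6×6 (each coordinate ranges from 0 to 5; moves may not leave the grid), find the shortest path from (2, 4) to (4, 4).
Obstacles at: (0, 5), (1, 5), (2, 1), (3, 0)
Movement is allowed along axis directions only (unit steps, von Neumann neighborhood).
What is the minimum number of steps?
2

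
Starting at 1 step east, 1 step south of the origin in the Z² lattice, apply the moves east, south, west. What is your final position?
(1, -2)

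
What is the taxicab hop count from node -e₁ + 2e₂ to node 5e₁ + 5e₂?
9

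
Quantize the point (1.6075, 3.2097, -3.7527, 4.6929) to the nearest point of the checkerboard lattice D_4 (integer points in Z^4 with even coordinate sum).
(2, 3, -4, 5)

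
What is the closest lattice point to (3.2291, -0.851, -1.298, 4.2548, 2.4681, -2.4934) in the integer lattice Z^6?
(3, -1, -1, 4, 2, -2)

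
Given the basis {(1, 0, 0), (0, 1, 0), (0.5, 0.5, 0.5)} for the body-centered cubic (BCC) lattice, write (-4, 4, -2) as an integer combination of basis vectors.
-2b₁ + 6b₂ - 4b₃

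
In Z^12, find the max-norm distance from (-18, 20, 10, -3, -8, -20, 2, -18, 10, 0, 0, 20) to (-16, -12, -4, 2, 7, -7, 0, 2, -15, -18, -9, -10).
32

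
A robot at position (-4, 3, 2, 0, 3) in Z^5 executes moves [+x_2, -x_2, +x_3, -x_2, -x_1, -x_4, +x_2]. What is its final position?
(-5, 3, 3, -1, 3)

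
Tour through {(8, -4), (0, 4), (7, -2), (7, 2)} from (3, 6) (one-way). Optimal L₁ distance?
21
(one optimal route: (3, 6) → (0, 4) → (7, 2) → (7, -2) → (8, -4))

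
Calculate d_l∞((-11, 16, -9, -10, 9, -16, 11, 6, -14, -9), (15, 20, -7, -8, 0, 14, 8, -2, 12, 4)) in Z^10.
30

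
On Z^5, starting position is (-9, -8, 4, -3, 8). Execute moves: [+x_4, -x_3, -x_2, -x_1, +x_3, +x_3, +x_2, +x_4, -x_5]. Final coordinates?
(-10, -8, 5, -1, 7)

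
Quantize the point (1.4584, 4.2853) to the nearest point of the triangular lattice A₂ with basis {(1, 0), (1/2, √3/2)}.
(1.5, 4.33)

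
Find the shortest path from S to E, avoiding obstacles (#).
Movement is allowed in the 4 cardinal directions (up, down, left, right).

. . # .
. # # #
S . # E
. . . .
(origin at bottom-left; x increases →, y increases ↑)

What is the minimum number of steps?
5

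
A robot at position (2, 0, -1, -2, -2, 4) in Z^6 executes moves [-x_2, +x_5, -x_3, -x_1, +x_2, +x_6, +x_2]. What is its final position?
(1, 1, -2, -2, -1, 5)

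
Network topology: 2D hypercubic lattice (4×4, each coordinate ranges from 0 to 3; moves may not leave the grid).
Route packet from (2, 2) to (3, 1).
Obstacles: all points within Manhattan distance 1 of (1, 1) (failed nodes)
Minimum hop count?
2
(one shortest path: (2, 2) → (3, 2) → (3, 1))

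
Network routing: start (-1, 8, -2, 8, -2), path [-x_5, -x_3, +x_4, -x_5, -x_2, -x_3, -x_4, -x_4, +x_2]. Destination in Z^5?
(-1, 8, -4, 7, -4)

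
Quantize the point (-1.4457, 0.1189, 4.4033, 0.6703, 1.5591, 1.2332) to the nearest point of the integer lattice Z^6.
(-1, 0, 4, 1, 2, 1)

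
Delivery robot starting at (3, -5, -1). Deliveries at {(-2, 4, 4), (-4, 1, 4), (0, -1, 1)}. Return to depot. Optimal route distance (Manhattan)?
42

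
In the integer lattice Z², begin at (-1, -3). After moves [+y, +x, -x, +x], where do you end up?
(0, -2)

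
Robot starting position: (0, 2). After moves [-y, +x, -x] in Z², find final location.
(0, 1)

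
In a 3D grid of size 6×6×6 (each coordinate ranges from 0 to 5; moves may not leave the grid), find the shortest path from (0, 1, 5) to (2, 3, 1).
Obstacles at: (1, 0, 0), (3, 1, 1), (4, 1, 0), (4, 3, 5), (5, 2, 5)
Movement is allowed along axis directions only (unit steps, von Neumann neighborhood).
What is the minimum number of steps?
8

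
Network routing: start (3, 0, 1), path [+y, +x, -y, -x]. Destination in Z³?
(3, 0, 1)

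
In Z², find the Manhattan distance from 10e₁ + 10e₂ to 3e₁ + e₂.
16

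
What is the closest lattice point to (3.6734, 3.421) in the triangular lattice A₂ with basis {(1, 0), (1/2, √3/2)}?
(4, 3.464)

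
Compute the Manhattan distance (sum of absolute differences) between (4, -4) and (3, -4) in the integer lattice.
1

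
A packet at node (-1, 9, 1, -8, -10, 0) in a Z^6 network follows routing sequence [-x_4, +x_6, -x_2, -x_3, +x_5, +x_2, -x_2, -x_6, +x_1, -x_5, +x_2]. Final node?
(0, 9, 0, -9, -10, 0)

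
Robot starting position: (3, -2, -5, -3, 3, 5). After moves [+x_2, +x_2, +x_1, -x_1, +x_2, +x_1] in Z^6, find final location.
(4, 1, -5, -3, 3, 5)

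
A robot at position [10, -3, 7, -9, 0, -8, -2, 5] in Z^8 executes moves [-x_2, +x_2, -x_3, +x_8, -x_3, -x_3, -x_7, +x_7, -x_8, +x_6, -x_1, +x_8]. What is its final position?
(9, -3, 4, -9, 0, -7, -2, 6)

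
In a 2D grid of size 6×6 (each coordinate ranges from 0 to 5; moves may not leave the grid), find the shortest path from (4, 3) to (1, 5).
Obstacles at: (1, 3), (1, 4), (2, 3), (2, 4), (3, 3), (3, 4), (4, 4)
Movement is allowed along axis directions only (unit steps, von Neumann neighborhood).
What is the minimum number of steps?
7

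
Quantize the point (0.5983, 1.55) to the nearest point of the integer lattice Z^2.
(1, 2)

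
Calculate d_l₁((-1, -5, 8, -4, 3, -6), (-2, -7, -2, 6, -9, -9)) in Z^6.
38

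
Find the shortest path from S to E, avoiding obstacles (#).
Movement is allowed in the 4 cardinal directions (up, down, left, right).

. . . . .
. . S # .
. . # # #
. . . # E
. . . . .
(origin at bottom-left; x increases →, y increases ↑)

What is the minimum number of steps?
8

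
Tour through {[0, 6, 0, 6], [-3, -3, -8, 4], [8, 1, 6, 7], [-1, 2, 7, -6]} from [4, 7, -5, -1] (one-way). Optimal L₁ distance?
91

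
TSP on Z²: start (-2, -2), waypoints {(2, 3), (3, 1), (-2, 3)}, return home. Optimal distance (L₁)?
20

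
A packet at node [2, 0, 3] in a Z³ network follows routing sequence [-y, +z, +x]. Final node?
(3, -1, 4)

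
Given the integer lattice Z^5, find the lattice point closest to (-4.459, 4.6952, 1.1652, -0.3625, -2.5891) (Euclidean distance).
(-4, 5, 1, 0, -3)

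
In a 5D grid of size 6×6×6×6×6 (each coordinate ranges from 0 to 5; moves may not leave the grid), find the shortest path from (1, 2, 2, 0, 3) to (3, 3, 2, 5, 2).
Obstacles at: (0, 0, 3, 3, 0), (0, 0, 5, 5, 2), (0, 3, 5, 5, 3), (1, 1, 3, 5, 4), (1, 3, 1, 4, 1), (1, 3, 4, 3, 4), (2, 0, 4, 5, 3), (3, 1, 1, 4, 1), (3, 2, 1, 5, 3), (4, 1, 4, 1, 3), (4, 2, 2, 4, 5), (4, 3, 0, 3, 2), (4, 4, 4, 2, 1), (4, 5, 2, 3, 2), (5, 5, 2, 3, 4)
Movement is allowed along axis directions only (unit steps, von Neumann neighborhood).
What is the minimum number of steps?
9
(one shortest path: (1, 2, 2, 0, 3) → (2, 2, 2, 0, 3) → (3, 2, 2, 0, 3) → (3, 3, 2, 0, 3) → (3, 3, 2, 1, 3) → (3, 3, 2, 2, 3) → (3, 3, 2, 3, 3) → (3, 3, 2, 4, 3) → (3, 3, 2, 5, 3) → (3, 3, 2, 5, 2))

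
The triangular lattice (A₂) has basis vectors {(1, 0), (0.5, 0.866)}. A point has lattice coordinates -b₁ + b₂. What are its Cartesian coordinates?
(-0.5, 0.866)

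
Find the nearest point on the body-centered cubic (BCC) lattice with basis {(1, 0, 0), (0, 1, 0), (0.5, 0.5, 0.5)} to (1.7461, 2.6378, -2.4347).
(1.5, 2.5, -2.5)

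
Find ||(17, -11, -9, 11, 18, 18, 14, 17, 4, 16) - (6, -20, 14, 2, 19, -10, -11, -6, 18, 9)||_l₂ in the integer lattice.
54.7357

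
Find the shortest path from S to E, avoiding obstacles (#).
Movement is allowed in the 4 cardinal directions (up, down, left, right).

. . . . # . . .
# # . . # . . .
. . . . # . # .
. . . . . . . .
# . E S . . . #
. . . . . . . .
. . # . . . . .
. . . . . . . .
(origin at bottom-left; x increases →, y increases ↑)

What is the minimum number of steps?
1
(one shortest path: (3, 3) → (2, 3))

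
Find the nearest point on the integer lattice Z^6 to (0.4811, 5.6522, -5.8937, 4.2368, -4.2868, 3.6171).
(0, 6, -6, 4, -4, 4)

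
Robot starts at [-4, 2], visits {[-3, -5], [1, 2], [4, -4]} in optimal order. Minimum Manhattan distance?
22
(one optimal route: (-4, 2) → (1, 2) → (4, -4) → (-3, -5))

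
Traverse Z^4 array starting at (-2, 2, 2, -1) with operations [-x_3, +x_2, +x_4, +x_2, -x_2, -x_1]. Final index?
(-3, 3, 1, 0)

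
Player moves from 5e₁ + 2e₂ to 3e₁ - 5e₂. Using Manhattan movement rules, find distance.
9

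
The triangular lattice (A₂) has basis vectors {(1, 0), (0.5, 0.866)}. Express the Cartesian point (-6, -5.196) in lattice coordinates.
-3b₁ - 6b₂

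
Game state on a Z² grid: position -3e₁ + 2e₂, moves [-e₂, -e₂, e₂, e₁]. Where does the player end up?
(-2, 1)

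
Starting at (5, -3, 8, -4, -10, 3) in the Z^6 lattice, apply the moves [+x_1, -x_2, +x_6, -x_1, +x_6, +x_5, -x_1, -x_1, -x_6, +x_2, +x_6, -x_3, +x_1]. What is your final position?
(4, -3, 7, -4, -9, 5)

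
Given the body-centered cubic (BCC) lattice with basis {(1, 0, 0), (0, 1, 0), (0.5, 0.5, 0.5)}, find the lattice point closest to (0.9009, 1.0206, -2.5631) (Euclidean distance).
(1, 1, -3)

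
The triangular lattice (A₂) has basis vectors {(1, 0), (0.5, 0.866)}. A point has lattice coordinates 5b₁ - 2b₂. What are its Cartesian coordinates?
(4, -1.732)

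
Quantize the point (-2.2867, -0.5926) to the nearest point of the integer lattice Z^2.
(-2, -1)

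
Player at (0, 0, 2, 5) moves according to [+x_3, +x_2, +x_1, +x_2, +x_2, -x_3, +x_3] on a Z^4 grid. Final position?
(1, 3, 3, 5)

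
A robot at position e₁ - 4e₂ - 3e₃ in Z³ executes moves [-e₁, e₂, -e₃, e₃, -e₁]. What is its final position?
(-1, -3, -3)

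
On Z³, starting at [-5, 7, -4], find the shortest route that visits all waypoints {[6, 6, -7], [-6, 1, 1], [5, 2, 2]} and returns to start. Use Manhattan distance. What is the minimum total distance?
54
(one optimal route: (-5, 7, -4) → (6, 6, -7) → (5, 2, 2) → (-6, 1, 1) → (-5, 7, -4))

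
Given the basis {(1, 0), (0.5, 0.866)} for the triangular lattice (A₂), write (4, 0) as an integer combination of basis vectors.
4b₁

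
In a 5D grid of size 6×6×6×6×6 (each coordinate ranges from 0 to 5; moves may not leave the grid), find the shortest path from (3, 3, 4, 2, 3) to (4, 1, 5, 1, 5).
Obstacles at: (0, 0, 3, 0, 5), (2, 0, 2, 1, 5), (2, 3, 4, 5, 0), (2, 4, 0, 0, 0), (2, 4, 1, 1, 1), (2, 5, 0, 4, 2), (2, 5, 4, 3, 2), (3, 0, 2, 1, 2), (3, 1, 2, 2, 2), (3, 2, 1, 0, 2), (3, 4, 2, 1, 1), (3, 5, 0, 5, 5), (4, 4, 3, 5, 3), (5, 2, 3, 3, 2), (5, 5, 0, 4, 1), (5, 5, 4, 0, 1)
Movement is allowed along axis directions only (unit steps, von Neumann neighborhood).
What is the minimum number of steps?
7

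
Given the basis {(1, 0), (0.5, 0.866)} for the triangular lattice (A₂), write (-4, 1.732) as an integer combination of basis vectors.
-5b₁ + 2b₂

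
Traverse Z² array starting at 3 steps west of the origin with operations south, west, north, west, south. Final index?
(-5, -1)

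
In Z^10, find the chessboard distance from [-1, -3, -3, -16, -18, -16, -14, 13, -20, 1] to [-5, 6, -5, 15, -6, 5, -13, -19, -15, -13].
32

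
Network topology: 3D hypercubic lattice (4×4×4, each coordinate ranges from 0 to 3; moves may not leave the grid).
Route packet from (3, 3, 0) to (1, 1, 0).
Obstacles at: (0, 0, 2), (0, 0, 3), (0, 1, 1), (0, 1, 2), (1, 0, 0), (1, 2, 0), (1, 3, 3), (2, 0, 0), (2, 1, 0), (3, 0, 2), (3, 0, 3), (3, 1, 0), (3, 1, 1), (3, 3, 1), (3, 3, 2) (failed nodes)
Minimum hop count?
6
(one shortest path: (3, 3, 0) → (2, 3, 0) → (1, 3, 0) → (0, 3, 0) → (0, 2, 0) → (0, 1, 0) → (1, 1, 0))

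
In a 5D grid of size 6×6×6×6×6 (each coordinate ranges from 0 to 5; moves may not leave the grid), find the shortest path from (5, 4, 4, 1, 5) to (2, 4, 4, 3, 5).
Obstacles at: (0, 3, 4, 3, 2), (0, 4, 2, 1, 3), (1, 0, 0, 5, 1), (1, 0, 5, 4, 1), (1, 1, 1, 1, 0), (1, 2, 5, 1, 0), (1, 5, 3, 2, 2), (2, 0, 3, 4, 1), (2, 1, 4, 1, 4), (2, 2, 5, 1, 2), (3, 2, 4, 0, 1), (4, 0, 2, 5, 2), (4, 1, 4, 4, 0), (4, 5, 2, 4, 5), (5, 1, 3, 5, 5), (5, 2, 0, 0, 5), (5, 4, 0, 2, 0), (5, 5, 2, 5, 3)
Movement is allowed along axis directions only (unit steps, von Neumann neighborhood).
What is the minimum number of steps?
5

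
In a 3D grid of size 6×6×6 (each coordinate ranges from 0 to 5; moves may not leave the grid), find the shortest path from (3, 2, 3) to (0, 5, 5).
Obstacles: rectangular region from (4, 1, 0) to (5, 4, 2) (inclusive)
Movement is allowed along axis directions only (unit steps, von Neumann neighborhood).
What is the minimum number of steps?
8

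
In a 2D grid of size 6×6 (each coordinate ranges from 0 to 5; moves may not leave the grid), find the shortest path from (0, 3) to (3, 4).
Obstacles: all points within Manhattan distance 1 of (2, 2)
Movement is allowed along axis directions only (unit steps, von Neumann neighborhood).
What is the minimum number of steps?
4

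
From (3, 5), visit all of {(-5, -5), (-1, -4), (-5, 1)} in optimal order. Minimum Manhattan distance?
23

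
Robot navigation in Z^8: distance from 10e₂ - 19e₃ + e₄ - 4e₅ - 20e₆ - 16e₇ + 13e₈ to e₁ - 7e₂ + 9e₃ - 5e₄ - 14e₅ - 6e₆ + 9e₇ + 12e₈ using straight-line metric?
45.0777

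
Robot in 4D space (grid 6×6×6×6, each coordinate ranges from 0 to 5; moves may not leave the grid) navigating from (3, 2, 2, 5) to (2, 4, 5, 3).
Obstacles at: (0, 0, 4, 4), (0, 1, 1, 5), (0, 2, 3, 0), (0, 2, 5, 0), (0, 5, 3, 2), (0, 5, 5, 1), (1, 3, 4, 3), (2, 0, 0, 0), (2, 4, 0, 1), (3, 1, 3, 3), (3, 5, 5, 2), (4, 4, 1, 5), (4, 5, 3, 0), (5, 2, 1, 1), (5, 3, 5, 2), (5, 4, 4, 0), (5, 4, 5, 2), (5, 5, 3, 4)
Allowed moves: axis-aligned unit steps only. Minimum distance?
8
(one shortest path: (3, 2, 2, 5) → (2, 2, 2, 5) → (2, 3, 2, 5) → (2, 4, 2, 5) → (2, 4, 3, 5) → (2, 4, 4, 5) → (2, 4, 5, 5) → (2, 4, 5, 4) → (2, 4, 5, 3))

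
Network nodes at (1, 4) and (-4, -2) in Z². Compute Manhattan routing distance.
11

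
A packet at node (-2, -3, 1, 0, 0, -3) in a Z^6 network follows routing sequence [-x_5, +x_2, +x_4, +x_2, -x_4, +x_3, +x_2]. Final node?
(-2, 0, 2, 0, -1, -3)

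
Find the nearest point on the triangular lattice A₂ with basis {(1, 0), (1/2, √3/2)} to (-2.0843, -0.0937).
(-2, 0)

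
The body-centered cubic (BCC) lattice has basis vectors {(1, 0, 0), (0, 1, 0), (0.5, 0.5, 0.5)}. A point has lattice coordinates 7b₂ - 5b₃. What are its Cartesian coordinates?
(-2.5, 4.5, -2.5)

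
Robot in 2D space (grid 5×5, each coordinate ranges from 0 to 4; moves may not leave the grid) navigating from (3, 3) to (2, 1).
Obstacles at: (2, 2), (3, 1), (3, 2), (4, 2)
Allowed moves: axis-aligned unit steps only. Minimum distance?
5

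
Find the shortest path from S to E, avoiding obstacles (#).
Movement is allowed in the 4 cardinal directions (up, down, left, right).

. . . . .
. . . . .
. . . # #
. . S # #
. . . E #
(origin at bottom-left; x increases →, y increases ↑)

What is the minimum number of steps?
2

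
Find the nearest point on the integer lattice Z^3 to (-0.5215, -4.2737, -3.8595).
(-1, -4, -4)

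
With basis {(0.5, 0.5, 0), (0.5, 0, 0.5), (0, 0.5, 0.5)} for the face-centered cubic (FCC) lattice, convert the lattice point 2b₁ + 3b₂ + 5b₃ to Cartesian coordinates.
(2.5, 3.5, 4)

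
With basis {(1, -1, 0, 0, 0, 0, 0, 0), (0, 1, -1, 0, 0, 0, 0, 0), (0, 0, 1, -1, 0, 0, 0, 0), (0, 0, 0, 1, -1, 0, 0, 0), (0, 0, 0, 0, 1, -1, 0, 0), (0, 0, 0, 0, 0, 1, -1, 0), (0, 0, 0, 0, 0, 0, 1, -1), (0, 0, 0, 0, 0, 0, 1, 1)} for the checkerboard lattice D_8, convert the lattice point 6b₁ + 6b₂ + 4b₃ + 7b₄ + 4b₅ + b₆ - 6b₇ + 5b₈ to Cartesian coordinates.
(6, 0, -2, 3, -3, -3, -2, 11)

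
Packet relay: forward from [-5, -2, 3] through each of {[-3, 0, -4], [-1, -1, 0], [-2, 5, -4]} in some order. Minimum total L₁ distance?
21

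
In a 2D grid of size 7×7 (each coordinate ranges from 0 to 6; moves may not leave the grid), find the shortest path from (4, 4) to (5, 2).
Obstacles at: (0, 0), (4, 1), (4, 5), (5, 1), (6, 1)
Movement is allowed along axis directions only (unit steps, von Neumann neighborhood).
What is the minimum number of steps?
3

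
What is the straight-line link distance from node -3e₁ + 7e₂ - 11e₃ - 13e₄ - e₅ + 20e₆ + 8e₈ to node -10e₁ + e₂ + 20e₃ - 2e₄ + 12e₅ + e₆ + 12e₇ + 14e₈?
43.3244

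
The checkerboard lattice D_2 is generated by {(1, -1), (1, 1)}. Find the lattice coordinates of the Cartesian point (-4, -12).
4b₁ - 8b₂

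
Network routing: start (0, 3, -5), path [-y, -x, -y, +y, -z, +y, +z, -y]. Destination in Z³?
(-1, 2, -5)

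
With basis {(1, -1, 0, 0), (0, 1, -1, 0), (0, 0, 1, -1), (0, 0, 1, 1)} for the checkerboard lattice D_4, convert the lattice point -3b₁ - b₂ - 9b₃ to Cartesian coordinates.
(-3, 2, -8, 9)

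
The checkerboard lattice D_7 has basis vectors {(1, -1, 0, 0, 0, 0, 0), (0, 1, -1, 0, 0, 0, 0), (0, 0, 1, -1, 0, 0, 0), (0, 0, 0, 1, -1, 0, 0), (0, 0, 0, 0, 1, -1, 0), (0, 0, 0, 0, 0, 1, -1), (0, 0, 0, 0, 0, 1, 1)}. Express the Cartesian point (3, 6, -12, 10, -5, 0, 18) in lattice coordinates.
3b₁ + 9b₂ - 3b₃ + 7b₄ + 2b₅ - 8b₆ + 10b₇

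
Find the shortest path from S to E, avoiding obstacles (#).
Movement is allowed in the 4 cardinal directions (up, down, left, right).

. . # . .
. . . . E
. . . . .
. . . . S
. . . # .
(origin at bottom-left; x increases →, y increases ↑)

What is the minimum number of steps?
2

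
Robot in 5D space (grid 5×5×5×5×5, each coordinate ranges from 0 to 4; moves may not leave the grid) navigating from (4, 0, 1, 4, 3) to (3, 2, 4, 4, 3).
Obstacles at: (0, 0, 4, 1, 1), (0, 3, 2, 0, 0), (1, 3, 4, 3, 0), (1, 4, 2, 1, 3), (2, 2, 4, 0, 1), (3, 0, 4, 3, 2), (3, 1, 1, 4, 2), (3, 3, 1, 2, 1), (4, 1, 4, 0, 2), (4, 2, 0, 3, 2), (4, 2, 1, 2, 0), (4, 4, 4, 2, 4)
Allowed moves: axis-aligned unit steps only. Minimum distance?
6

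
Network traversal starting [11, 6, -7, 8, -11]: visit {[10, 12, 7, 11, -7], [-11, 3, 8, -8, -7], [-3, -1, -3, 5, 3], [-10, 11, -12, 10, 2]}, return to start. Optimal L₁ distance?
204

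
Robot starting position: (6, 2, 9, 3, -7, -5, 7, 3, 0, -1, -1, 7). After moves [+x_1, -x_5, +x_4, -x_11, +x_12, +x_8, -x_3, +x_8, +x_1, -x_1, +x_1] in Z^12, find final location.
(8, 2, 8, 4, -8, -5, 7, 5, 0, -1, -2, 8)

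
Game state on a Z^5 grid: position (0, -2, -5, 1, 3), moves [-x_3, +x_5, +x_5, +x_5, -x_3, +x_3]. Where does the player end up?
(0, -2, -6, 1, 6)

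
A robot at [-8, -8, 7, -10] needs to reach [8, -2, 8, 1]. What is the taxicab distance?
34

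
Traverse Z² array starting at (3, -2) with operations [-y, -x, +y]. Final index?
(2, -2)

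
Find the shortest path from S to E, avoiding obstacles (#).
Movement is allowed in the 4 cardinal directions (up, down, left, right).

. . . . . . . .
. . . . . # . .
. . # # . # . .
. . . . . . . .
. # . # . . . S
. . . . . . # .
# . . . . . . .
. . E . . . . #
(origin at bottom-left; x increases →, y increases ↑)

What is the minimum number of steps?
8
(one shortest path: (7, 3) → (6, 3) → (5, 3) → (4, 3) → (4, 2) → (3, 2) → (2, 2) → (2, 1) → (2, 0))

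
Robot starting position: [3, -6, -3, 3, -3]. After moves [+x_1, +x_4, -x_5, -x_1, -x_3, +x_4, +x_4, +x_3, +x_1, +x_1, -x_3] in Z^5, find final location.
(5, -6, -4, 6, -4)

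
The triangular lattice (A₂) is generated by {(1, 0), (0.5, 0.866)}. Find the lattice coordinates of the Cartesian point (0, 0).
0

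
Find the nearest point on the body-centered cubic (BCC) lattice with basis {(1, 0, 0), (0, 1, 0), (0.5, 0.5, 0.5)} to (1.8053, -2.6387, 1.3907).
(1.5, -2.5, 1.5)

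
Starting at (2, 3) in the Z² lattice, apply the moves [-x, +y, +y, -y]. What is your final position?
(1, 4)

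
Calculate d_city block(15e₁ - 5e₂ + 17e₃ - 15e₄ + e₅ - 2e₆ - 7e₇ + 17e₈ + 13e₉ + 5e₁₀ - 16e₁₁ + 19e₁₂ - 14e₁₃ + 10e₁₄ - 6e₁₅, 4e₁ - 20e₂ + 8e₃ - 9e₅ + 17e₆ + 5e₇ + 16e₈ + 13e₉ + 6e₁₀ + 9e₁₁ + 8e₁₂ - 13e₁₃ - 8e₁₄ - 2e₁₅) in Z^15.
152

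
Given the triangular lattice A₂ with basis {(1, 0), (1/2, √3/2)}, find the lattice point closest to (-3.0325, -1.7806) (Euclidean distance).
(-3, -1.732)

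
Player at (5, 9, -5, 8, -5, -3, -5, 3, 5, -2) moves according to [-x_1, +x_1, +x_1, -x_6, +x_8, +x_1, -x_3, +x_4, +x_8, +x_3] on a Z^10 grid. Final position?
(7, 9, -5, 9, -5, -4, -5, 5, 5, -2)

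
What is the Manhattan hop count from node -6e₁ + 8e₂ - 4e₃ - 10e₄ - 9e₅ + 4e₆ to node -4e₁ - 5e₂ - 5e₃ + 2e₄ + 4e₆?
37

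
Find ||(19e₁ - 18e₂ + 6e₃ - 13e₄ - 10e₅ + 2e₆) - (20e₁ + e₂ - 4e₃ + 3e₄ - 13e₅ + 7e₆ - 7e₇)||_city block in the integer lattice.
61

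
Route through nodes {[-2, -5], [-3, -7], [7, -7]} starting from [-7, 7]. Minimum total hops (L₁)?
30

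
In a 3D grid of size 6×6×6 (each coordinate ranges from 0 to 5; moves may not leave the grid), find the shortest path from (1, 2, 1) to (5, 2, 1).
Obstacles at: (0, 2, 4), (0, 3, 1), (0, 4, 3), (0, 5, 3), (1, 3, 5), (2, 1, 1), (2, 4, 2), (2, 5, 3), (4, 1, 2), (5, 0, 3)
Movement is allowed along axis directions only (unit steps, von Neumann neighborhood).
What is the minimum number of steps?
4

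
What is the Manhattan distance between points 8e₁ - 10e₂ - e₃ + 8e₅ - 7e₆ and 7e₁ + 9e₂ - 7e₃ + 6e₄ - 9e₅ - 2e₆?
54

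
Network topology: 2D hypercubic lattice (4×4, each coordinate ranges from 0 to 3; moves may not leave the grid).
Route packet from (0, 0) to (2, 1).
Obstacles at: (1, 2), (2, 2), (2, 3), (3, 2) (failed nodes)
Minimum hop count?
3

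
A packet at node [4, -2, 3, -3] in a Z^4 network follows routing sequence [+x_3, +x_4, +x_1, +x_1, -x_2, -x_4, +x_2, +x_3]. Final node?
(6, -2, 5, -3)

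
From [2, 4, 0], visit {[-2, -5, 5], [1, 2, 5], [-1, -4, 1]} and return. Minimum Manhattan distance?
36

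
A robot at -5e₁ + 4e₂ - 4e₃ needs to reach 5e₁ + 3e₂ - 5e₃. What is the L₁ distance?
12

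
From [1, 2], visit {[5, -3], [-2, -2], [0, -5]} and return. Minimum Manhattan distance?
28
(one optimal route: (1, 2) → (5, -3) → (0, -5) → (-2, -2) → (1, 2))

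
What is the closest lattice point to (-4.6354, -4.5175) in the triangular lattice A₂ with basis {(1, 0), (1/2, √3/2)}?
(-4.5, -4.33)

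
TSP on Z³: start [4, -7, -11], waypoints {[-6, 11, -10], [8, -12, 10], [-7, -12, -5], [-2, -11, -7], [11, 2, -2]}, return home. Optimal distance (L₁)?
144
(one optimal route: (4, -7, -11) → (-6, 11, -10) → (11, 2, -2) → (8, -12, 10) → (-7, -12, -5) → (-2, -11, -7) → (4, -7, -11))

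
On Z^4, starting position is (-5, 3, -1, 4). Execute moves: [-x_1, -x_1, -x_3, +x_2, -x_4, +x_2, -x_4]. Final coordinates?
(-7, 5, -2, 2)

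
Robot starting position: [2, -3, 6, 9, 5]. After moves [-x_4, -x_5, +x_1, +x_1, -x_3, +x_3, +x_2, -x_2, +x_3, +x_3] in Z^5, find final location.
(4, -3, 8, 8, 4)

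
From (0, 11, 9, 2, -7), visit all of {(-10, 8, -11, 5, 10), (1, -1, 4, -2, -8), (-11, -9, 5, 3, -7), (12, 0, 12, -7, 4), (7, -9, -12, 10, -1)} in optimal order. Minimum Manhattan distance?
209
(one optimal route: (0, 11, 9, 2, -7) → (12, 0, 12, -7, 4) → (1, -1, 4, -2, -8) → (-11, -9, 5, 3, -7) → (7, -9, -12, 10, -1) → (-10, 8, -11, 5, 10))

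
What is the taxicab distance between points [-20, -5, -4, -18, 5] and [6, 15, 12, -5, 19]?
89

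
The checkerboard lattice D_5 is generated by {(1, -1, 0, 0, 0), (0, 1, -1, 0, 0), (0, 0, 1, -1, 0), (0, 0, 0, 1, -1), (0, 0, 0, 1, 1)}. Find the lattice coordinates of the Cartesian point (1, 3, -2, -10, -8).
b₁ + 4b₂ + 2b₃ - 8b₅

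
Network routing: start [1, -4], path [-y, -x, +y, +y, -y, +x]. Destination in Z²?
(1, -4)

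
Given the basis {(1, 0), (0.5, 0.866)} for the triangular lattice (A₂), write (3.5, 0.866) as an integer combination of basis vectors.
3b₁ + b₂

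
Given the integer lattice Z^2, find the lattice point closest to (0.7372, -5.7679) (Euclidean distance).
(1, -6)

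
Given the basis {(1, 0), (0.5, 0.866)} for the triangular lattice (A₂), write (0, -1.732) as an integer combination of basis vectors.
b₁ - 2b₂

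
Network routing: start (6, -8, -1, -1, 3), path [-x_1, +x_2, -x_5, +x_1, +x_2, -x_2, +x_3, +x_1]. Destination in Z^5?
(7, -7, 0, -1, 2)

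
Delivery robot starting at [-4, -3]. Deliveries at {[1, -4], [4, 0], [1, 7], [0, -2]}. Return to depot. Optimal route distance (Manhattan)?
38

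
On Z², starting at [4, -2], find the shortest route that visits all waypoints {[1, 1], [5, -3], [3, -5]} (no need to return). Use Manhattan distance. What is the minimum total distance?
14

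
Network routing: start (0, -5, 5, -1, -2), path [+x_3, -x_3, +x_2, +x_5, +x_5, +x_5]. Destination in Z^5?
(0, -4, 5, -1, 1)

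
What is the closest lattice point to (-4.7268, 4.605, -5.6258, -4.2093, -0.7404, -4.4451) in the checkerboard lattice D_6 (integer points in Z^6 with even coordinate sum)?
(-5, 5, -6, -4, -1, -5)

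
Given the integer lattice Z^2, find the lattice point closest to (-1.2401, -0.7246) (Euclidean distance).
(-1, -1)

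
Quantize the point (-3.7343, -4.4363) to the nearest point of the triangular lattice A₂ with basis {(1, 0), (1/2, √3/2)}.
(-3.5, -4.33)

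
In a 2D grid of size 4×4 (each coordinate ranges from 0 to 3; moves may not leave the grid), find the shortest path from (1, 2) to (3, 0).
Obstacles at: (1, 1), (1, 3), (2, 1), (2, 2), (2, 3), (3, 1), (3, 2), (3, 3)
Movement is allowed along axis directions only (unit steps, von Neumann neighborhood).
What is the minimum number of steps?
6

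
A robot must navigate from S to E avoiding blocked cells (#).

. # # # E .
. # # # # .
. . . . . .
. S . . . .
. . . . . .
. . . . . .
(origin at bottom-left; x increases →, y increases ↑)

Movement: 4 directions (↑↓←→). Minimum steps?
8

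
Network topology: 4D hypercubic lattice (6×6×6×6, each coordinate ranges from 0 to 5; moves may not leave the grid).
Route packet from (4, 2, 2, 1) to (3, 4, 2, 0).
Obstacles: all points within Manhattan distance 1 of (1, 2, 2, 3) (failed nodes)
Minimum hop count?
4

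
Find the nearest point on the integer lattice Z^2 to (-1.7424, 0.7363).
(-2, 1)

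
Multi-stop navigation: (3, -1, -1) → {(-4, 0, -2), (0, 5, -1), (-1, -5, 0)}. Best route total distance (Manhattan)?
29
(one optimal route: (3, -1, -1) → (0, 5, -1) → (-4, 0, -2) → (-1, -5, 0))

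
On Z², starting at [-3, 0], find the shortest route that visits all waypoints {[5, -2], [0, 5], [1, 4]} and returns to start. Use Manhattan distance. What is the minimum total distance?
30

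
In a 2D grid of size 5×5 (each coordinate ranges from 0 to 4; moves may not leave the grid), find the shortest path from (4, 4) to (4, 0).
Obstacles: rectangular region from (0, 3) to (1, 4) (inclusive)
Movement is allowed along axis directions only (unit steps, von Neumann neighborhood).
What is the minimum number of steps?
4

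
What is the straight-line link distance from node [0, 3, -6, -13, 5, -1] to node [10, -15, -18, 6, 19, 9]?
35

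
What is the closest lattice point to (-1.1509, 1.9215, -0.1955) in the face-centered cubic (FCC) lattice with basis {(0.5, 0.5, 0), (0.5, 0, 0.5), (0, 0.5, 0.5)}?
(-1, 2, 0)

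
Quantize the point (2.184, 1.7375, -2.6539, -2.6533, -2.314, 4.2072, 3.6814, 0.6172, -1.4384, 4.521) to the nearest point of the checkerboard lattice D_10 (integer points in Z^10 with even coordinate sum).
(2, 2, -3, -3, -2, 4, 4, 1, -1, 4)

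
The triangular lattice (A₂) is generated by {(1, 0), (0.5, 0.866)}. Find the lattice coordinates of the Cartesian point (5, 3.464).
3b₁ + 4b₂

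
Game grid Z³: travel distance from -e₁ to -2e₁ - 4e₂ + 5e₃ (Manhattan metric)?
10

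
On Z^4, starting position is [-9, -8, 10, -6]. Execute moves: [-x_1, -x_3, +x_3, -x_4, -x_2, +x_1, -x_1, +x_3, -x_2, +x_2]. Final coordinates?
(-10, -9, 11, -7)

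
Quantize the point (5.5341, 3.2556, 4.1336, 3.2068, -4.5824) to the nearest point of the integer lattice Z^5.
(6, 3, 4, 3, -5)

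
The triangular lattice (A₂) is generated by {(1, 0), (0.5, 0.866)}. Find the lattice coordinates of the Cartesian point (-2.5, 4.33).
-5b₁ + 5b₂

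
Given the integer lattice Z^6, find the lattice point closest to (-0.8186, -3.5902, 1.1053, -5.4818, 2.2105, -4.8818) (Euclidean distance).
(-1, -4, 1, -5, 2, -5)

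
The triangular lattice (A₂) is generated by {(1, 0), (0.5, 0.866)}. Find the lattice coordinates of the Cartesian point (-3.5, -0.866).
-3b₁ - b₂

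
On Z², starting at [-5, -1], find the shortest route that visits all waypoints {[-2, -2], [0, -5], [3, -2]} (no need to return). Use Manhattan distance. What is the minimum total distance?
15
(one optimal route: (-5, -1) → (-2, -2) → (0, -5) → (3, -2))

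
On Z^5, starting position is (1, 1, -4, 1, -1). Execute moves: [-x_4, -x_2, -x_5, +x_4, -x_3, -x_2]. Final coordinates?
(1, -1, -5, 1, -2)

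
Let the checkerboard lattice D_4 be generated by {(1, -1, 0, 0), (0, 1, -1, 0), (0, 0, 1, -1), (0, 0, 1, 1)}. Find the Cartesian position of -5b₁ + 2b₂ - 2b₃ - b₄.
(-5, 7, -5, 1)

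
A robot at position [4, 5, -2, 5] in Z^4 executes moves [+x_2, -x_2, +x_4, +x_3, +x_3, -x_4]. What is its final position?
(4, 5, 0, 5)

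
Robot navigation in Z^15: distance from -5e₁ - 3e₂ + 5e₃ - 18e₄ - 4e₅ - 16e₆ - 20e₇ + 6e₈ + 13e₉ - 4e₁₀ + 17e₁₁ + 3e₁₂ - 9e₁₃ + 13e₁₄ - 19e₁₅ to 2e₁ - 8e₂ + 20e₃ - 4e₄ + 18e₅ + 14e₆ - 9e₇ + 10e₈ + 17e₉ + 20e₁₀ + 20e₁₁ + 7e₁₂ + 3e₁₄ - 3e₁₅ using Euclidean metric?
55.4076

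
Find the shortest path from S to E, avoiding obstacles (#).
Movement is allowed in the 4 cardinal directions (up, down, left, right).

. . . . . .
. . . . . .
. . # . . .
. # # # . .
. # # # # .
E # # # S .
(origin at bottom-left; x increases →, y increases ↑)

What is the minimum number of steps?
14
(one shortest path: (4, 0) → (5, 0) → (5, 1) → (5, 2) → (4, 2) → (4, 3) → (3, 3) → (3, 4) → (2, 4) → (1, 4) → (0, 4) → (0, 3) → (0, 2) → (0, 1) → (0, 0))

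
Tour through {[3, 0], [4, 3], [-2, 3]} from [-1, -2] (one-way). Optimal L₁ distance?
16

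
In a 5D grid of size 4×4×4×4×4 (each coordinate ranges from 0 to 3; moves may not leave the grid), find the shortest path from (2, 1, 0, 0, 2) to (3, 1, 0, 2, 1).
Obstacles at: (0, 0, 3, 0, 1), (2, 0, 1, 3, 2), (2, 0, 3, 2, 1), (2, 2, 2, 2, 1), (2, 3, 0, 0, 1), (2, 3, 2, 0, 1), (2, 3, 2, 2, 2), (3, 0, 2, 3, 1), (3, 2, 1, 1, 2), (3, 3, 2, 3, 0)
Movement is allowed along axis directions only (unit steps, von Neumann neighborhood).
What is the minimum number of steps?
4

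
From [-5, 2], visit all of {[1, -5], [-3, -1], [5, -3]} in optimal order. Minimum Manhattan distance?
19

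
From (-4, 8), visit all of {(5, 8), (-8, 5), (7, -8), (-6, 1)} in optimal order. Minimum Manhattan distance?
49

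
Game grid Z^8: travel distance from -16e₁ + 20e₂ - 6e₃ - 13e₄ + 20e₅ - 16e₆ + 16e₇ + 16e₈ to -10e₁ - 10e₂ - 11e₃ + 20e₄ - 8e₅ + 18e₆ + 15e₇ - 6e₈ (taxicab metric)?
159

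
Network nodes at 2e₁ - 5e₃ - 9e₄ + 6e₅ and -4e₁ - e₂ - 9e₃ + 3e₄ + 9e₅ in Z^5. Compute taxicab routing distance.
26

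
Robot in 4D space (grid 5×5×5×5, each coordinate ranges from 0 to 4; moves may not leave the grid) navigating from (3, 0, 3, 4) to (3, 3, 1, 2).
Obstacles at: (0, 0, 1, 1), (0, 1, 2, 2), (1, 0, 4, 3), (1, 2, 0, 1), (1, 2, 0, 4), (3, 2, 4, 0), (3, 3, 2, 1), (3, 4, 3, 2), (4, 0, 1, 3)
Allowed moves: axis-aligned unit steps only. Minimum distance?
7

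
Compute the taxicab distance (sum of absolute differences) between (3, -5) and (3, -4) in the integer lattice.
1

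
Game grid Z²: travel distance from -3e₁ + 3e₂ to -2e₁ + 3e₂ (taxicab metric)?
1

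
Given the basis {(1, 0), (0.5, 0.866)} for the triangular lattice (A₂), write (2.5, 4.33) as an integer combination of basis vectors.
5b₂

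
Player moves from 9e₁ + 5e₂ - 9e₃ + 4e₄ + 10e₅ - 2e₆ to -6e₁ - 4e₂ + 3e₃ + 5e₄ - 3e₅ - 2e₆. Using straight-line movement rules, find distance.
24.8998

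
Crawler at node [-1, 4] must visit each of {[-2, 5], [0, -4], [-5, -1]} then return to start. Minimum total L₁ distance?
28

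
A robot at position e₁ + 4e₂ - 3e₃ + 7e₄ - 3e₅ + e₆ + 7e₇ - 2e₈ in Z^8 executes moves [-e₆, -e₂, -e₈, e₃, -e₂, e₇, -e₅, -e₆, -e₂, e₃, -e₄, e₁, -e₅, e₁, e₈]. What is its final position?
(3, 1, -1, 6, -5, -1, 8, -2)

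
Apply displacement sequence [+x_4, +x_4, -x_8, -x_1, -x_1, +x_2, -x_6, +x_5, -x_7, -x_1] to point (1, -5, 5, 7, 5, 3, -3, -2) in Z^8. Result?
(-2, -4, 5, 9, 6, 2, -4, -3)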